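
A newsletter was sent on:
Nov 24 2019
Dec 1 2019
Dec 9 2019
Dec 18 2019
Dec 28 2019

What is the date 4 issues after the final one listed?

Intervals are 7, 8, 9, 10 days — an arithmetic progression with common difference 1.
Next gap: 11 days. Dec 28 2019 + 11 days = Jan 8 2020.
Next gap: 12 days. Jan 8 2020 + 12 days = Jan 20 2020.
Next gap: 13 days. Jan 20 2020 + 13 days = Feb 2 2020.
Next gap: 14 days. Feb 2 2020 + 14 days = Feb 16 2020.

Feb 16 2020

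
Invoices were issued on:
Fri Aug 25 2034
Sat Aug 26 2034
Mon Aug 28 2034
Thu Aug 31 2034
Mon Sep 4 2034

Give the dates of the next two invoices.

Intervals are 1, 2, 3, 4 days — an arithmetic progression with common difference 1.
Next gap: 5 days. Mon Sep 4 2034 + 5 days = Sat Sep 9 2034.
Next gap: 6 days. Sat Sep 9 2034 + 6 days = Fri Sep 15 2034.

Sat Sep 9 2034, Fri Sep 15 2034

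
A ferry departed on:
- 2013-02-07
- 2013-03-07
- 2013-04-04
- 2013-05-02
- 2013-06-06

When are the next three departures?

Gaps: 28, 28, 28, 35 days — a mix of 28 and 35. Every date is a Thursday.
Each is the 1st Thursday of its month.
1st Thursday of July 2013: 2013-07-04.
August 2013 — 1st Thursday is 2013-08-01.
September 2013 — 1st Thursday is 2013-09-05.

2013-07-04, 2013-08-01, 2013-09-05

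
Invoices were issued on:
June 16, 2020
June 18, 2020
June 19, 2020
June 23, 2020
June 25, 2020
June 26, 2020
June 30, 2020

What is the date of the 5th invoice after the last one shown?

July 10, 2020

The gap pattern 2, 1, 4, 2, 1, 4 repeats every 3 events.
These are the Tuesdays, Thursdays and Fridays of each week.
The following Thursday is July 2, 2020.
Next Friday: July 3, 2020.
Next Tuesday: July 7, 2020.
Next Thursday: July 9, 2020.
Next Friday: July 10, 2020.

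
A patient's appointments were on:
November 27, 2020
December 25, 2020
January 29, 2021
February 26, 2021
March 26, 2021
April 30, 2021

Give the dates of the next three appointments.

These are Fridays with 28, 35, 28, 28, 35-day gaps.
Each is the final Friday of its month — January 29, 2021 is past the 28th, so '4th Friday' doesn't fit.
Last Friday of May 2021: May 28, 2021.
Last Friday of June 2021: June 25, 2021.
July 2021 ends with Friday July 30, 2021.

May 28, 2021; June 25, 2021; July 30, 2021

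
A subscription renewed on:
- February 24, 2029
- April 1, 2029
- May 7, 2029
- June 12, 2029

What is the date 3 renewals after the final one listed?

The spacing is 36, 36, 36 days — always 36 days.
June 12, 2029 + 36 days = July 18, 2029.
July 18, 2029 + 36 days = August 23, 2029.
August 23, 2029 + 36 days = September 28, 2029.

September 28, 2029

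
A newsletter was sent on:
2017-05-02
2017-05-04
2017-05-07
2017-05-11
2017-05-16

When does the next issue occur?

Intervals are 2, 3, 4, 5 days — an arithmetic progression with common difference 1.
Next gap: 6 days. 2017-05-16 + 6 days = 2017-05-22.

2017-05-22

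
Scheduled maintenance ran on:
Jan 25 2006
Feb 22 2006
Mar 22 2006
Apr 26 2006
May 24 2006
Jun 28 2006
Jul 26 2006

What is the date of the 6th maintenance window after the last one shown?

These are Wednesdays at 28- or 35-day spacing (28, 28, 35, 28, 35, 28).
The pattern: 4th Wednesday of the month.
August 2006 — 4th Wednesday is Aug 23 2006.
September 2006 — 4th Wednesday is Sep 27 2006.
October 2006 — 4th Wednesday is Oct 25 2006.
4th Wednesday of November 2006: Nov 22 2006.
4th Wednesday of December 2006: Dec 27 2006.
4th Wednesday of January 2007: Jan 24 2007.

Jan 24 2007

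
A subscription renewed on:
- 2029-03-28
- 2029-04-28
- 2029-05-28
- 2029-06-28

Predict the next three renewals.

2029-07-28, 2029-08-28, 2029-09-28

Each date is the 28th; the gaps (31, 30, 31) track the month lengths.
The rule is the 28th of each month.
Next: July 2029 → 2029-07-28.
Next: August 2029 → 2029-08-28.
Next: September 2029 → 2029-09-28.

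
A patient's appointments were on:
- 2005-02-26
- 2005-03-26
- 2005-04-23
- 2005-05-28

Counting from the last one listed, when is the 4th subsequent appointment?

2005-09-24

These are Saturdays at 28- or 35-day spacing (28, 28, 35).
The pattern: 4th Saturday of the month.
4th Saturday of June 2005: 2005-06-25.
July 2005 — 4th Saturday is 2005-07-23.
4th Saturday of August 2005: 2005-08-27.
September 2005 — 4th Saturday is 2005-09-24.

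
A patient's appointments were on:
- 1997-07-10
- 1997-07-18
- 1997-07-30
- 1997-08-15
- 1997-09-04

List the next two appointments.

1997-09-28, 1997-10-26

Intervals are 8, 12, 16, 20 days — an arithmetic progression with common difference 4.
Next gap: 24 days. 1997-09-04 + 24 days = 1997-09-28.
Next gap: 28 days. 1997-09-28 + 28 days = 1997-10-26.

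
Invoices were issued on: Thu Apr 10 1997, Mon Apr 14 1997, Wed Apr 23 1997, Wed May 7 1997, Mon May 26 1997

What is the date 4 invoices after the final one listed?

Intervals are 4, 9, 14, 19 days — an arithmetic progression with common difference 5.
Next gap: 24 days. Mon May 26 1997 + 24 days = Thu Jun 19 1997.
Next gap: 29 days. Thu Jun 19 1997 + 29 days = Fri Jul 18 1997.
Next gap: 34 days. Fri Jul 18 1997 + 34 days = Thu Aug 21 1997.
Next gap: 39 days. Thu Aug 21 1997 + 39 days = Mon Sep 29 1997.

Mon Sep 29 1997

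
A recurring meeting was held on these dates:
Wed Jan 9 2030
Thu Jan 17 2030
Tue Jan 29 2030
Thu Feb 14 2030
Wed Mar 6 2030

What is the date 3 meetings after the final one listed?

Gaps: 8, 12, 16, 20 days — each gap is 4 larger than the previous one.
Next gap: 24 days. Wed Mar 6 2030 + 24 days = Sat Mar 30 2030.
Next gap: 28 days. Sat Mar 30 2030 + 28 days = Sat Apr 27 2030.
Next gap: 32 days. Sat Apr 27 2030 + 32 days = Wed May 29 2030.

Wed May 29 2030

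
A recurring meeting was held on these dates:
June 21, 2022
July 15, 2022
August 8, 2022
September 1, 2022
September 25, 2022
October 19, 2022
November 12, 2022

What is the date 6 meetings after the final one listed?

The spacing is 24, 24, 24, 24, 24, 24 days — always 24 days.
November 12, 2022 + 24 days = December 6, 2022.
December 6, 2022 + 24 days = December 30, 2022.
December 30, 2022 + 24 days = January 23, 2023.
January 23, 2023 + 24 days = February 16, 2023.
February 16, 2023 + 24 days = March 12, 2023.
March 12, 2023 + 24 days = April 5, 2023.

April 5, 2023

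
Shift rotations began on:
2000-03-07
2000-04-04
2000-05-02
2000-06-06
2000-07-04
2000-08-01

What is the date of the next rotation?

These are Tuesdays at 28- or 35-day spacing (28, 28, 35, 28, 28).
The pattern: 1st Tuesday of the month.
September 2000 — 1st Tuesday is 2000-09-05.

2000-09-05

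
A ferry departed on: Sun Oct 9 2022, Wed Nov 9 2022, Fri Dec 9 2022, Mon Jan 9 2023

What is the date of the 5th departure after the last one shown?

The day-of-month is always 9 (31, 30, 31 days between events).
So this recurs on the 9th of each month.
February 2023: Thu Feb 9 2023.
March 2023: Thu Mar 9 2023.
April 2023: Sun Apr 9 2023.
May 2023: Tue May 9 2023.
June 2023: Fri Jun 9 2023.

Fri Jun 9 2023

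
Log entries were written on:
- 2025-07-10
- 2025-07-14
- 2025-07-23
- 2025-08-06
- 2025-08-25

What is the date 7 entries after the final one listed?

The spacing grows by 5 each time: 4, 9, 14, 19 days.
Next gap: 24 days. 2025-08-25 + 24 days = 2025-09-18.
Next gap: 29 days. 2025-09-18 + 29 days = 2025-10-17.
Next gap: 34 days. 2025-10-17 + 34 days = 2025-11-20.
Next gap: 39 days. 2025-11-20 + 39 days = 2025-12-29.
Next gap: 44 days. 2025-12-29 + 44 days = 2026-02-11.
Next gap: 49 days. 2026-02-11 + 49 days = 2026-04-01.
Next gap: 54 days. 2026-04-01 + 54 days = 2026-05-25.

2026-05-25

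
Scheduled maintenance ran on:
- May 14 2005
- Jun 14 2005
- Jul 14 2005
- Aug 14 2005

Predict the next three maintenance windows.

The day-of-month is always 14 (31, 30, 31 days between events).
So this recurs on the 14th of each month.
September 2005: Sep 14 2005.
Next: October 2005 → Oct 14 2005.
November 2005: Nov 14 2005.

Sep 14 2005, Oct 14 2005, Nov 14 2005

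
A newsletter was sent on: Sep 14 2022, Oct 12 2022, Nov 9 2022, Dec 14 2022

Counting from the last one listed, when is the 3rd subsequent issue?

These are Wednesdays at 28- or 35-day spacing (28, 28, 35).
The pattern: 2nd Wednesday of the month.
2nd Wednesday of January 2023: Jan 11 2023.
2nd Wednesday of February 2023: Feb 8 2023.
March 2023 — 2nd Wednesday is Mar 8 2023.

Mar 8 2023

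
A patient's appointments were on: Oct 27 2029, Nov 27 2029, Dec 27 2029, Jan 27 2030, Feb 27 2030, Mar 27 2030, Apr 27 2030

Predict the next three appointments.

Gaps: 31, 30, 31, 31, 28, 31 days — not constant. Every event is on the 27th of the month.
Pattern: the 27th of each month.
Next: May 2030 → May 27 2030.
June 2030: Jun 27 2030.
July 2030: Jul 27 2030.

May 27 2030, Jun 27 2030, Jul 27 2030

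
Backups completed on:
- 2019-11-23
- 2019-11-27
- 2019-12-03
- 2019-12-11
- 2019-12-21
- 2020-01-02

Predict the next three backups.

Gaps: 4, 6, 8, 10, 12 days — each gap is 2 larger than the previous one.
Next gap: 14 days. 2020-01-02 + 14 days = 2020-01-16.
Next gap: 16 days. 2020-01-16 + 16 days = 2020-02-01.
Next gap: 18 days. 2020-02-01 + 18 days = 2020-02-19.

2020-01-16, 2020-02-01, 2020-02-19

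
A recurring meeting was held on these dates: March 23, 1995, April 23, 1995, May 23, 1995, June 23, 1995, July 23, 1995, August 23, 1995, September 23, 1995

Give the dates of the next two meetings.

October 23, 1995; November 23, 1995

Gaps: 31, 30, 31, 30, 31, 31 days — not constant. Every event is on the 23rd of the month.
Pattern: the 23rd of each month.
October 1995: October 23, 1995.
November 1995: November 23, 1995.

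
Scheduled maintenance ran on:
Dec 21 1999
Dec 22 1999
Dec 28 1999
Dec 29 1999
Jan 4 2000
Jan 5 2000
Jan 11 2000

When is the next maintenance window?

Jan 12 2000

Every event lands on a Tuesday or Wednesday (gaps cycle 1, 6, 1, 6, 1, 6).
So the schedule is: every Tuesday and Wednesday.
The following Wednesday is Jan 12 2000.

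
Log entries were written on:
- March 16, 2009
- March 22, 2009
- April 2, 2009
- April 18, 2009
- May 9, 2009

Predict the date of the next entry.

The spacing grows by 5 each time: 6, 11, 16, 21 days.
Next gap: 26 days. May 9, 2009 + 26 days = June 4, 2009.

June 4, 2009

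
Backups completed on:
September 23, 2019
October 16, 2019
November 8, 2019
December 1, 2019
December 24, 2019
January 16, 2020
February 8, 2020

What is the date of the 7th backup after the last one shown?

Gaps between consecutive events: 23, 23, 23, 23, 23, 23 days — a constant 23-day interval.
February 8, 2020 + 23 days = March 2, 2020.
March 2, 2020 + 23 days = March 25, 2020.
March 25, 2020 + 23 days = April 17, 2020.
April 17, 2020 + 23 days = May 10, 2020.
May 10, 2020 + 23 days = June 2, 2020.
June 2, 2020 + 23 days = June 25, 2020.
June 25, 2020 + 23 days = July 18, 2020.

July 18, 2020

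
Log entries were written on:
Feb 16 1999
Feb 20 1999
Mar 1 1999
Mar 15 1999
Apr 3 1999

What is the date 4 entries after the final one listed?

The spacing grows by 5 each time: 4, 9, 14, 19 days.
Next gap: 24 days. Apr 3 1999 + 24 days = Apr 27 1999.
Next gap: 29 days. Apr 27 1999 + 29 days = May 26 1999.
Next gap: 34 days. May 26 1999 + 34 days = Jun 29 1999.
Next gap: 39 days. Jun 29 1999 + 39 days = Aug 7 1999.

Aug 7 1999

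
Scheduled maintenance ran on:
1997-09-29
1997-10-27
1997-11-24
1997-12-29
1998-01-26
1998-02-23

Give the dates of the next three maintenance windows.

1998-03-30, 1998-04-27, 1998-05-25

All Mondays; the gaps (28, 28, 35, 28, 28) vary with month length.
This is the last Monday of each month.
Last Monday of March 1998: 1998-03-30.
Last Monday of April 1998: 1998-04-27.
Last Monday of May 1998: 1998-05-25.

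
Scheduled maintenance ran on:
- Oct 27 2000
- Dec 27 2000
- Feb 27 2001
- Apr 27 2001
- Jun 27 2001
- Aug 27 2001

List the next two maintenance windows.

Each date is the 27th; the gaps (61, 62, 59, 61, 61) track the month lengths.
The rule is the 27th of every 2 months.
October 2001: Oct 27 2001.
Next: December 2001 → Dec 27 2001.

Oct 27 2001, Dec 27 2001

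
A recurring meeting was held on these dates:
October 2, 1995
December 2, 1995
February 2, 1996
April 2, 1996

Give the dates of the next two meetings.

June 2, 1996; August 2, 1996

The day-of-month is always 2 (61, 62, 60 days between events).
So this recurs on the 2nd of every 2 months.
June 1996: June 2, 1996.
August 1996: August 2, 1996.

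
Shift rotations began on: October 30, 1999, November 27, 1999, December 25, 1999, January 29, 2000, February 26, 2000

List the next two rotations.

All Saturdays; the gaps (28, 28, 35, 28) vary with month length.
This is the last Saturday of each month.
Last Saturday of March 2000: March 25, 2000.
Last Saturday of April 2000: April 29, 2000.

March 25, 2000; April 29, 2000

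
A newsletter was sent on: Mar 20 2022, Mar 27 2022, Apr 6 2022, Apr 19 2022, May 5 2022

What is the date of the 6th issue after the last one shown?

Oct 11 2022

The spacing grows by 3 each time: 7, 10, 13, 16 days.
Next gap: 19 days. May 5 2022 + 19 days = May 24 2022.
Next gap: 22 days. May 24 2022 + 22 days = Jun 15 2022.
Next gap: 25 days. Jun 15 2022 + 25 days = Jul 10 2022.
Next gap: 28 days. Jul 10 2022 + 28 days = Aug 7 2022.
Next gap: 31 days. Aug 7 2022 + 31 days = Sep 7 2022.
Next gap: 34 days. Sep 7 2022 + 34 days = Oct 11 2022.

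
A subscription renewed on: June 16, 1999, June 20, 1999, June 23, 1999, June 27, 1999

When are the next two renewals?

Every event lands on a Wednesday or Sunday (gaps cycle 4, 3, 4).
So the schedule is: every Wednesday and Sunday.
Next Wednesday: June 30, 1999.
The following Sunday is July 4, 1999.

June 30, 1999; July 4, 1999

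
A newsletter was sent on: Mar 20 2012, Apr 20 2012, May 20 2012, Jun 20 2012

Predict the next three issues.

Jul 20 2012, Aug 20 2012, Sep 20 2012

The day-of-month is always 20 (31, 30, 31 days between events).
So this recurs on the 20th of each month.
Next: July 2012 → Jul 20 2012.
Next: August 2012 → Aug 20 2012.
Next: September 2012 → Sep 20 2012.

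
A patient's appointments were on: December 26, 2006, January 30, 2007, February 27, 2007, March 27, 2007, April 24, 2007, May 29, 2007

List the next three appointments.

These are Tuesdays with 35, 28, 28, 28, 35-day gaps.
Each is the final Tuesday of its month — January 30, 2007 is past the 28th, so '4th Tuesday' doesn't fit.
Last Tuesday of June 2007: June 26, 2007.
July 2007 ends with Tuesday July 31, 2007.
Last Tuesday of August 2007: August 28, 2007.

June 26, 2007; July 31, 2007; August 28, 2007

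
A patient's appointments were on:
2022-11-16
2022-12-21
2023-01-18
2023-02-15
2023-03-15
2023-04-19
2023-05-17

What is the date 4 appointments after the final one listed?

2023-09-20

All dates are Wednesdays, 35, 28, 28, 28, 35, 28 days apart.
Specifically, the 3rd Wednesday of each month.
3rd Wednesday of June 2023: 2023-06-21.
3rd Wednesday of July 2023: 2023-07-19.
3rd Wednesday of August 2023: 2023-08-16.
September 2023 — 3rd Wednesday is 2023-09-20.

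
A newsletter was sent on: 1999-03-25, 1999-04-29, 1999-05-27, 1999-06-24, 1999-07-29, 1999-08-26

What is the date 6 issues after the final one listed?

Every date is a Thursday; gaps 35, 28, 28, 35, 28 days.
Each is the last Thursday of its month (at least one falls on the 29th or later, ruling out '4th Thursday').
September 1999 ends with Thursday 1999-09-30.
Last Thursday of October 1999: 1999-10-28.
November 1999 ends with Thursday 1999-11-25.
Last Thursday of December 1999: 1999-12-30.
Last Thursday of January 2000: 2000-01-27.
Last Thursday of February 2000: 2000-02-24.

2000-02-24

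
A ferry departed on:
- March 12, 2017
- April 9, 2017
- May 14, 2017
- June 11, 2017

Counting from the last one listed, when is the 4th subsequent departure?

Gaps: 28, 35, 28 days — a mix of 28 and 35. Every date is a Sunday.
Each is the 2nd Sunday of its month.
2nd Sunday of July 2017: July 9, 2017.
August 2017 — 2nd Sunday is August 13, 2017.
September 2017 — 2nd Sunday is September 10, 2017.
2nd Sunday of October 2017: October 8, 2017.

October 8, 2017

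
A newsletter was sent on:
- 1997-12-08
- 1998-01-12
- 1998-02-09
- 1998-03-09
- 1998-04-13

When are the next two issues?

All dates are Mondays, 35, 28, 28, 35 days apart.
Specifically, the 2nd Monday of each month.
May 1998 — 2nd Monday is 1998-05-11.
2nd Monday of June 1998: 1998-06-08.

1998-05-11, 1998-06-08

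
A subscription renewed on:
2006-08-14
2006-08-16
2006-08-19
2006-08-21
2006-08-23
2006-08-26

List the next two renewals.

2006-08-28, 2006-08-30

The gap pattern 2, 3, 2, 2, 3 repeats every 3 events.
These are the Mondays, Wednesdays and Saturdays of each week.
The following Monday is 2006-08-28.
Next Wednesday: 2006-08-30.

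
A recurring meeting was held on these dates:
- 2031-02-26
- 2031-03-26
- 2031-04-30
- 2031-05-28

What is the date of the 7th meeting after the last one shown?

Every date is a Wednesday; gaps 28, 35, 28 days.
Each is the last Wednesday of its month (at least one falls on the 29th or later, ruling out '4th Wednesday').
June 2031 ends with Wednesday 2031-06-25.
Last Wednesday of July 2031: 2031-07-30.
August 2031 ends with Wednesday 2031-08-27.
September 2031 ends with Wednesday 2031-09-24.
Last Wednesday of October 2031: 2031-10-29.
November 2031 ends with Wednesday 2031-11-26.
December 2031 ends with Wednesday 2031-12-31.

2031-12-31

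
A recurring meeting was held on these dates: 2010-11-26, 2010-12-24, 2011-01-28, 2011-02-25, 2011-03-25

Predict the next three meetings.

2011-04-22, 2011-05-27, 2011-06-24

These are Fridays at 28- or 35-day spacing (28, 35, 28, 28).
The pattern: 4th Friday of the month.
4th Friday of April 2011: 2011-04-22.
4th Friday of May 2011: 2011-05-27.
June 2011 — 4th Friday is 2011-06-24.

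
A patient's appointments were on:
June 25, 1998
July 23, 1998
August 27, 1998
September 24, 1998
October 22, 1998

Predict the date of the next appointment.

November 26, 1998

Gaps: 28, 35, 28, 28 days — a mix of 28 and 35. Every date is a Thursday.
Each is the 4th Thursday of its month.
November 1998 — 4th Thursday is November 26, 1998.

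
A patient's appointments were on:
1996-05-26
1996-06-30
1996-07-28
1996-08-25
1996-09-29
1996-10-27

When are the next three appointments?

1996-11-24, 1996-12-29, 1997-01-26

All Sundays; the gaps (35, 28, 28, 35, 28) vary with month length.
This is the last Sunday of each month.
November 1996 ends with Sunday 1996-11-24.
December 1996 ends with Sunday 1996-12-29.
January 1997 ends with Sunday 1997-01-26.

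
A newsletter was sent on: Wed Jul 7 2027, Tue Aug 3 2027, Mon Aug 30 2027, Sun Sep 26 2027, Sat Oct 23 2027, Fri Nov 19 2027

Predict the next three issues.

Thu Dec 16 2027, Wed Jan 12 2028, Tue Feb 8 2028

Every event comes 27 days after the last (27, 27, 27, 27, 27).
Fri Nov 19 2027 + 27 days = Thu Dec 16 2027.
Thu Dec 16 2027 + 27 days = Wed Jan 12 2028.
Wed Jan 12 2028 + 27 days = Tue Feb 8 2028.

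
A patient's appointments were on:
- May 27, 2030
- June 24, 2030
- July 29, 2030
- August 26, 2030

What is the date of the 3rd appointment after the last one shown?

November 25, 2030

All Mondays; the gaps (28, 35, 28) vary with month length.
This is the last Monday of each month.
Last Monday of September 2030: September 30, 2030.
Last Monday of October 2030: October 28, 2030.
Last Monday of November 2030: November 25, 2030.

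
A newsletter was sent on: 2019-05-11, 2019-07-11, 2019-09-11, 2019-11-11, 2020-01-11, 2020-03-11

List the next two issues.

2020-05-11, 2020-07-11

Gaps: 61, 62, 61, 61, 60 days — not constant. Every event is on the 11th of the month.
Pattern: the 11th of every 2 months.
May 2020: 2020-05-11.
Next: July 2020 → 2020-07-11.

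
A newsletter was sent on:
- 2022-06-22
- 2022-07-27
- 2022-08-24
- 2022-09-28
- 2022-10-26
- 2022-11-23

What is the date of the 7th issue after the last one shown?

2023-06-28

These are Wednesdays at 28- or 35-day spacing (35, 28, 35, 28, 28).
The pattern: 4th Wednesday of the month.
December 2022 — 4th Wednesday is 2022-12-28.
January 2023 — 4th Wednesday is 2023-01-25.
February 2023 — 4th Wednesday is 2023-02-22.
March 2023 — 4th Wednesday is 2023-03-22.
4th Wednesday of April 2023: 2023-04-26.
May 2023 — 4th Wednesday is 2023-05-24.
4th Wednesday of June 2023: 2023-06-28.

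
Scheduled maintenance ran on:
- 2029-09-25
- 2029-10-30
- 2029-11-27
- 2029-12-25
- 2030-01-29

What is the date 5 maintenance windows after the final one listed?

2030-06-25

All Tuesdays; the gaps (35, 28, 28, 35) vary with month length.
This is the last Tuesday of each month.
February 2030 ends with Tuesday 2030-02-26.
Last Tuesday of March 2030: 2030-03-26.
Last Tuesday of April 2030: 2030-04-30.
May 2030 ends with Tuesday 2030-05-28.
Last Tuesday of June 2030: 2030-06-25.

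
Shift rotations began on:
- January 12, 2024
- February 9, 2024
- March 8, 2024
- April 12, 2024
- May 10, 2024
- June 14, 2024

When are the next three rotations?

All dates are Fridays, 28, 28, 35, 28, 35 days apart.
Specifically, the 2nd Friday of each month.
2nd Friday of July 2024: July 12, 2024.
2nd Friday of August 2024: August 9, 2024.
2nd Friday of September 2024: September 13, 2024.

July 12, 2024; August 9, 2024; September 13, 2024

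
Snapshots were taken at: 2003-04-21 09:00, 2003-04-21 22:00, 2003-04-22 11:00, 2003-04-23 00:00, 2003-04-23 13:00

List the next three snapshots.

2003-04-24 02:00, 2003-04-24 15:00, 2003-04-25 04:00

Gaps: 13, 13, 13, 13 hours — each event is 13 hours after the previous one.
2003-04-23 13:00 + 13 h = 2003-04-24 02:00.
2003-04-24 02:00 + 13 h = 2003-04-24 15:00.
2003-04-24 15:00 + 13 h = 2003-04-25 04:00.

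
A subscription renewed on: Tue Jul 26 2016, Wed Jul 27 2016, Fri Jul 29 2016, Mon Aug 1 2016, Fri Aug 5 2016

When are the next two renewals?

Gaps: 1, 2, 3, 4 days — each gap is 1 larger than the previous one.
Next gap: 5 days. Fri Aug 5 2016 + 5 days = Wed Aug 10 2016.
Next gap: 6 days. Wed Aug 10 2016 + 6 days = Tue Aug 16 2016.

Wed Aug 10 2016, Tue Aug 16 2016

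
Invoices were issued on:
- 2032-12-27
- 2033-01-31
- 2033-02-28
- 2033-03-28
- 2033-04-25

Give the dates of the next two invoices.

2033-05-30, 2033-06-27

All Mondays; the gaps (35, 28, 28, 28) vary with month length.
This is the last Monday of each month.
May 2033 ends with Monday 2033-05-30.
June 2033 ends with Monday 2033-06-27.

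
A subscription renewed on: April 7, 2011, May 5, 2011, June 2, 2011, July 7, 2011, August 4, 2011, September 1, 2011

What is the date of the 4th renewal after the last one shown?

January 5, 2012

These are Thursdays at 28- or 35-day spacing (28, 28, 35, 28, 28).
The pattern: 1st Thursday of the month.
1st Thursday of October 2011: October 6, 2011.
November 2011 — 1st Thursday is November 3, 2011.
December 2011 — 1st Thursday is December 1, 2011.
January 2012 — 1st Thursday is January 5, 2012.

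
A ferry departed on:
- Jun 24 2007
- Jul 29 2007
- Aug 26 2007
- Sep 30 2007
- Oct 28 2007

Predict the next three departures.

Every date is a Sunday; gaps 35, 28, 35, 28 days.
Each is the last Sunday of its month (at least one falls on the 29th or later, ruling out '4th Sunday').
November 2007 ends with Sunday Nov 25 2007.
Last Sunday of December 2007: Dec 30 2007.
Last Sunday of January 2008: Jan 27 2008.

Nov 25 2007, Dec 30 2007, Jan 27 2008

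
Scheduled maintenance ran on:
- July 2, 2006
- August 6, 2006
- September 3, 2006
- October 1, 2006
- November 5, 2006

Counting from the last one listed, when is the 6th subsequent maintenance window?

May 6, 2007

Gaps: 35, 28, 28, 35 days — a mix of 28 and 35. Every date is a Sunday.
Each is the 1st Sunday of its month.
December 2006 — 1st Sunday is December 3, 2006.
January 2007 — 1st Sunday is January 7, 2007.
1st Sunday of February 2007: February 4, 2007.
March 2007 — 1st Sunday is March 4, 2007.
April 2007 — 1st Sunday is April 1, 2007.
May 2007 — 1st Sunday is May 6, 2007.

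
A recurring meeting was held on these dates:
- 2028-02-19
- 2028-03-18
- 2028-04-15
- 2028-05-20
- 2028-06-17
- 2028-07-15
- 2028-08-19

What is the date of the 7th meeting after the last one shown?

All dates are Saturdays, 28, 28, 35, 28, 28, 35 days apart.
Specifically, the 3rd Saturday of each month.
3rd Saturday of September 2028: 2028-09-16.
October 2028 — 3rd Saturday is 2028-10-21.
November 2028 — 3rd Saturday is 2028-11-18.
3rd Saturday of December 2028: 2028-12-16.
3rd Saturday of January 2029: 2029-01-20.
3rd Saturday of February 2029: 2029-02-17.
3rd Saturday of March 2029: 2029-03-17.

2029-03-17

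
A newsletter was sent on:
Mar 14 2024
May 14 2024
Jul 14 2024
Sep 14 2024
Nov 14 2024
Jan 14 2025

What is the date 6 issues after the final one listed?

Jan 14 2026

Gaps: 61, 61, 62, 61, 61 days — not constant. Every event is on the 14th of the month.
Pattern: the 14th of every 2 months.
Next: March 2025 → Mar 14 2025.
Next: May 2025 → May 14 2025.
July 2025: Jul 14 2025.
September 2025: Sep 14 2025.
Next: November 2025 → Nov 14 2025.
Next: January 2026 → Jan 14 2026.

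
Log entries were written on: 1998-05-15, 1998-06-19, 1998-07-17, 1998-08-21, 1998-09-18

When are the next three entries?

Gaps: 35, 28, 35, 28 days — a mix of 28 and 35. Every date is a Friday.
Each is the 3rd Friday of its month.
3rd Friday of October 1998: 1998-10-16.
November 1998 — 3rd Friday is 1998-11-20.
3rd Friday of December 1998: 1998-12-18.

1998-10-16, 1998-11-20, 1998-12-18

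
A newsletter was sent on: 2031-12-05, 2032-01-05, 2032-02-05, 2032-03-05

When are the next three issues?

2032-04-05, 2032-05-05, 2032-06-05

Each date is the 5th; the gaps (31, 31, 29) track the month lengths.
The rule is the 5th of each month.
Next: April 2032 → 2032-04-05.
May 2032: 2032-05-05.
June 2032: 2032-06-05.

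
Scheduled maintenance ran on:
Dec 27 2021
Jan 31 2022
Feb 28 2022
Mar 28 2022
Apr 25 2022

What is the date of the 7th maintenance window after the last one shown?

Nov 28 2022

Every date is a Monday; gaps 35, 28, 28, 28 days.
Each is the last Monday of its month (at least one falls on the 29th or later, ruling out '4th Monday').
Last Monday of May 2022: May 30 2022.
Last Monday of June 2022: Jun 27 2022.
July 2022 ends with Monday Jul 25 2022.
August 2022 ends with Monday Aug 29 2022.
September 2022 ends with Monday Sep 26 2022.
October 2022 ends with Monday Oct 31 2022.
Last Monday of November 2022: Nov 28 2022.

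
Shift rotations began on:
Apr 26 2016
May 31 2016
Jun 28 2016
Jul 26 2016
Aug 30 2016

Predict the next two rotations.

Every date is a Tuesday; gaps 35, 28, 28, 35 days.
Each is the last Tuesday of its month (at least one falls on the 29th or later, ruling out '4th Tuesday').
September 2016 ends with Tuesday Sep 27 2016.
Last Tuesday of October 2016: Oct 25 2016.

Sep 27 2016, Oct 25 2016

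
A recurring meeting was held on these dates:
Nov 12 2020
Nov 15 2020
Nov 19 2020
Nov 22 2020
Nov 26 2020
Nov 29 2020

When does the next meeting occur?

The gap pattern 3, 4, 3, 4, 3 repeats every 2 events.
These are the Thursdays and Sundays of each week.
Next Thursday: Dec 3 2020.

Dec 3 2020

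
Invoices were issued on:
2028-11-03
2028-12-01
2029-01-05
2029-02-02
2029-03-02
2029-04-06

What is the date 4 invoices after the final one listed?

2029-08-03

These are Fridays at 28- or 35-day spacing (28, 35, 28, 28, 35).
The pattern: 1st Friday of the month.
May 2029 — 1st Friday is 2029-05-04.
1st Friday of June 2029: 2029-06-01.
July 2029 — 1st Friday is 2029-07-06.
1st Friday of August 2029: 2029-08-03.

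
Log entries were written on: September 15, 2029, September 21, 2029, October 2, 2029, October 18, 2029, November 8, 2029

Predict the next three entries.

December 4, 2029; January 4, 2030; February 9, 2030

The spacing grows by 5 each time: 6, 11, 16, 21 days.
Next gap: 26 days. November 8, 2029 + 26 days = December 4, 2029.
Next gap: 31 days. December 4, 2029 + 31 days = January 4, 2030.
Next gap: 36 days. January 4, 2030 + 36 days = February 9, 2030.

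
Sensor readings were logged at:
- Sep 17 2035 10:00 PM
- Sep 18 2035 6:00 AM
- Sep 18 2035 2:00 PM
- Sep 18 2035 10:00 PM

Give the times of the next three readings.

Sep 19 2035 6:00 AM, Sep 19 2035 2:00 PM, Sep 19 2035 10:00 PM

Gaps: 8, 8, 8 hours — each event is 8 hours after the previous one.
Sep 18 2035 10:00 PM + 8 h = Sep 19 2035 6:00 AM.
Sep 19 2035 6:00 AM + 8 h = Sep 19 2035 2:00 PM.
Sep 19 2035 2:00 PM + 8 h = Sep 19 2035 10:00 PM.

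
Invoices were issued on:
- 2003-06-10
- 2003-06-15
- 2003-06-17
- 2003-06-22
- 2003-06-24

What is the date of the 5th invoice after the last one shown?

Every event lands on a Tuesday or Sunday (gaps cycle 5, 2, 5, 2).
So the schedule is: every Tuesday and Sunday.
Next Sunday: 2003-06-29.
Next Tuesday: 2003-07-01.
Next Sunday: 2003-07-06.
Next Tuesday: 2003-07-08.
The following Sunday is 2003-07-13.

2003-07-13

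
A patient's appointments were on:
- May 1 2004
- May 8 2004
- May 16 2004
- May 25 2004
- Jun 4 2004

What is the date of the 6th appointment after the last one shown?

Intervals are 7, 8, 9, 10 days — an arithmetic progression with common difference 1.
Next gap: 11 days. Jun 4 2004 + 11 days = Jun 15 2004.
Next gap: 12 days. Jun 15 2004 + 12 days = Jun 27 2004.
Next gap: 13 days. Jun 27 2004 + 13 days = Jul 10 2004.
Next gap: 14 days. Jul 10 2004 + 14 days = Jul 24 2004.
Next gap: 15 days. Jul 24 2004 + 15 days = Aug 8 2004.
Next gap: 16 days. Aug 8 2004 + 16 days = Aug 24 2004.

Aug 24 2004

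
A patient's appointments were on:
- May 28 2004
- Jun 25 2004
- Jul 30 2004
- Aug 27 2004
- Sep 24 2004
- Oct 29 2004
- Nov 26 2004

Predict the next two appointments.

Dec 31 2004, Jan 28 2005

These are Fridays with 28, 35, 28, 28, 35, 28-day gaps.
Each is the final Friday of its month — Jul 30 2004 is past the 28th, so '4th Friday' doesn't fit.
Last Friday of December 2004: Dec 31 2004.
Last Friday of January 2005: Jan 28 2005.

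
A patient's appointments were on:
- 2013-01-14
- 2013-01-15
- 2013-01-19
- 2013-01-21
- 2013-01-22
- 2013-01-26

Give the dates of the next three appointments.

The gap pattern 1, 4, 2, 1, 4 repeats every 3 events.
These are the Mondays, Tuesdays and Saturdays of each week.
The following Monday is 2013-01-28.
The following Tuesday is 2013-01-29.
The following Saturday is 2013-02-02.

2013-01-28, 2013-01-29, 2013-02-02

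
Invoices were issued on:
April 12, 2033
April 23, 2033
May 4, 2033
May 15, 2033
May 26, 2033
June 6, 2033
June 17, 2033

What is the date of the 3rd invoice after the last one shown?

The spacing is 11, 11, 11, 11, 11, 11 days — always 11 days.
June 17, 2033 + 11 days = June 28, 2033.
June 28, 2033 + 11 days = July 9, 2033.
July 9, 2033 + 11 days = July 20, 2033.

July 20, 2033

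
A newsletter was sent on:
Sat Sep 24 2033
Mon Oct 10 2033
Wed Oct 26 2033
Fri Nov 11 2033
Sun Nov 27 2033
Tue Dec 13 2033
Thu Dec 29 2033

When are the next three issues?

The spacing is 16, 16, 16, 16, 16, 16 days — always 16 days.
Thu Dec 29 2033 + 16 days = Sat Jan 14 2034.
Sat Jan 14 2034 + 16 days = Mon Jan 30 2034.
Mon Jan 30 2034 + 16 days = Wed Feb 15 2034.

Sat Jan 14 2034, Mon Jan 30 2034, Wed Feb 15 2034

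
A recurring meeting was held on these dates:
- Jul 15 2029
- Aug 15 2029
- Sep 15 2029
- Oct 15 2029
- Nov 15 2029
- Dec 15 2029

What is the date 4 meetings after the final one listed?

Gaps: 31, 31, 30, 31, 30 days — not constant. Every event is on the 15th of the month.
Pattern: the 15th of each month.
January 2030: Jan 15 2030.
Next: February 2030 → Feb 15 2030.
March 2030: Mar 15 2030.
Next: April 2030 → Apr 15 2030.

Apr 15 2030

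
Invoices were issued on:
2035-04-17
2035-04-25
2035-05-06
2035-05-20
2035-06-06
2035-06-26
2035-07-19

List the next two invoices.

2035-08-14, 2035-09-12

Gaps: 8, 11, 14, 17, 20, 23 days — each gap is 3 larger than the previous one.
Next gap: 26 days. 2035-07-19 + 26 days = 2035-08-14.
Next gap: 29 days. 2035-08-14 + 29 days = 2035-09-12.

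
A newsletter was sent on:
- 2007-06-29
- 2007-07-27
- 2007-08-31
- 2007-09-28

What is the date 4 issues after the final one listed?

These are Fridays with 28, 35, 28-day gaps.
Each is the final Friday of its month — 2007-06-29 is past the 28th, so '4th Friday' doesn't fit.
Last Friday of October 2007: 2007-10-26.
November 2007 ends with Friday 2007-11-30.
Last Friday of December 2007: 2007-12-28.
Last Friday of January 2008: 2008-01-25.

2008-01-25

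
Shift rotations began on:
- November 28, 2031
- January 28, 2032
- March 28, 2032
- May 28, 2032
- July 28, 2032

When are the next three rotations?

Gaps: 61, 60, 61, 61 days — not constant. Every event is on the 28th of the month.
Pattern: the 28th of every 2 months.
September 2032: September 28, 2032.
Next: November 2032 → November 28, 2032.
January 2033: January 28, 2033.

September 28, 2032; November 28, 2032; January 28, 2033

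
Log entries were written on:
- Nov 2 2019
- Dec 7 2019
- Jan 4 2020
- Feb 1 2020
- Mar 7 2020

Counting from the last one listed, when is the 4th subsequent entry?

All dates are Saturdays, 35, 28, 28, 35 days apart.
Specifically, the 1st Saturday of each month.
1st Saturday of April 2020: Apr 4 2020.
1st Saturday of May 2020: May 2 2020.
1st Saturday of June 2020: Jun 6 2020.
1st Saturday of July 2020: Jul 4 2020.

Jul 4 2020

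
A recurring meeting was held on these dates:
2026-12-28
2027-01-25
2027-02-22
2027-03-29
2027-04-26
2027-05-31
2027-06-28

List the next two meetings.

All Mondays; the gaps (28, 28, 35, 28, 35, 28) vary with month length.
This is the last Monday of each month.
Last Monday of July 2027: 2027-07-26.
August 2027 ends with Monday 2027-08-30.

2027-07-26, 2027-08-30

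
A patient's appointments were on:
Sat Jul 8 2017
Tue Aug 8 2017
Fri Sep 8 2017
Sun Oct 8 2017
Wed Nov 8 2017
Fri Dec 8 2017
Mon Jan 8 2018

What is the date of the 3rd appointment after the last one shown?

Each date is the 8th; the gaps (31, 31, 30, 31, 30, 31) track the month lengths.
The rule is the 8th of each month.
February 2018: Thu Feb 8 2018.
Next: March 2018 → Thu Mar 8 2018.
Next: April 2018 → Sun Apr 8 2018.

Sun Apr 8 2018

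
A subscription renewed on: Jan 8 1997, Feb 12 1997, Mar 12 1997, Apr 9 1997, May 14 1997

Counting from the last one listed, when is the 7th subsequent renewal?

Dec 10 1997

These are Wednesdays at 28- or 35-day spacing (35, 28, 28, 35).
The pattern: 2nd Wednesday of the month.
June 1997 — 2nd Wednesday is Jun 11 1997.
2nd Wednesday of July 1997: Jul 9 1997.
August 1997 — 2nd Wednesday is Aug 13 1997.
September 1997 — 2nd Wednesday is Sep 10 1997.
October 1997 — 2nd Wednesday is Oct 8 1997.
November 1997 — 2nd Wednesday is Nov 12 1997.
December 1997 — 2nd Wednesday is Dec 10 1997.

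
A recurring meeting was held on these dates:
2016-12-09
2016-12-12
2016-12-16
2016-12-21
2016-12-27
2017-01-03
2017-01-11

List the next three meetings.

2017-01-20, 2017-01-30, 2017-02-10

Intervals are 3, 4, 5, 6, 7, 8 days — an arithmetic progression with common difference 1.
Next gap: 9 days. 2017-01-11 + 9 days = 2017-01-20.
Next gap: 10 days. 2017-01-20 + 10 days = 2017-01-30.
Next gap: 11 days. 2017-01-30 + 11 days = 2017-02-10.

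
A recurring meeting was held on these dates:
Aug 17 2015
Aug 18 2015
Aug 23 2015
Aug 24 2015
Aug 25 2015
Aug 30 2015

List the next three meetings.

Aug 31 2015, Sep 1 2015, Sep 6 2015

Gaps: 1, 5, 1, 1, 5 days — not constant, but cyclic with period 3.
The events fall on every Monday, Tuesday and Sunday.
Next Monday: Aug 31 2015.
The following Tuesday is Sep 1 2015.
The following Sunday is Sep 6 2015.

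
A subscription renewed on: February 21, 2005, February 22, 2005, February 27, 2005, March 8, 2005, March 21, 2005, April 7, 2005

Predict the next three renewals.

April 28, 2005; May 23, 2005; June 21, 2005

The spacing grows by 4 each time: 1, 5, 9, 13, 17 days.
Next gap: 21 days. April 7, 2005 + 21 days = April 28, 2005.
Next gap: 25 days. April 28, 2005 + 25 days = May 23, 2005.
Next gap: 29 days. May 23, 2005 + 29 days = June 21, 2005.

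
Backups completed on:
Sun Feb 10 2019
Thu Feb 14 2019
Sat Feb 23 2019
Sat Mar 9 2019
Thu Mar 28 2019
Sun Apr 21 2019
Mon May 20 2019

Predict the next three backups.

Sun Jun 23 2019, Thu Aug 1 2019, Sat Sep 14 2019

Intervals are 4, 9, 14, 19, 24, 29 days — an arithmetic progression with common difference 5.
Next gap: 34 days. Mon May 20 2019 + 34 days = Sun Jun 23 2019.
Next gap: 39 days. Sun Jun 23 2019 + 39 days = Thu Aug 1 2019.
Next gap: 44 days. Thu Aug 1 2019 + 44 days = Sat Sep 14 2019.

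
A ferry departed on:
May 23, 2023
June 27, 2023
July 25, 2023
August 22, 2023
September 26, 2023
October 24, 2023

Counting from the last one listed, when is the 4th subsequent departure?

February 27, 2024

These are Tuesdays at 28- or 35-day spacing (35, 28, 28, 35, 28).
The pattern: 4th Tuesday of the month.
4th Tuesday of November 2023: November 28, 2023.
4th Tuesday of December 2023: December 26, 2023.
4th Tuesday of January 2024: January 23, 2024.
4th Tuesday of February 2024: February 27, 2024.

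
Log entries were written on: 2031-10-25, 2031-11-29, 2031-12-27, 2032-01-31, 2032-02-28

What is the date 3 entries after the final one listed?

All Saturdays; the gaps (35, 28, 35, 28) vary with month length.
This is the last Saturday of each month.
March 2032 ends with Saturday 2032-03-27.
Last Saturday of April 2032: 2032-04-24.
Last Saturday of May 2032: 2032-05-29.

2032-05-29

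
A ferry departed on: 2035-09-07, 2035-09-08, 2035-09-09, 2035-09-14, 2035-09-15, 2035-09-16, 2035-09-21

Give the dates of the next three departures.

The gap pattern 1, 1, 5, 1, 1, 5 repeats every 3 events.
These are the Fridays, Saturdays and Sundays of each week.
Next Saturday: 2035-09-22.
Next Sunday: 2035-09-23.
The following Friday is 2035-09-28.

2035-09-22, 2035-09-23, 2035-09-28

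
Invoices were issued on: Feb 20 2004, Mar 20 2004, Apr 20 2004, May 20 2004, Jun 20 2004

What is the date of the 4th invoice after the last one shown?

Oct 20 2004

The day-of-month is always 20 (29, 31, 30, 31 days between events).
So this recurs on the 20th of each month.
Next: July 2004 → Jul 20 2004.
August 2004: Aug 20 2004.
September 2004: Sep 20 2004.
Next: October 2004 → Oct 20 2004.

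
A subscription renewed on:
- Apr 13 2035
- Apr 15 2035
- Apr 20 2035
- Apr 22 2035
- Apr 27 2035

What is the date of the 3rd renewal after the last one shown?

May 6 2035

Gaps: 2, 5, 2, 5 days — not constant, but cyclic with period 2.
The events fall on every Friday and Sunday.
Next Sunday: Apr 29 2035.
Next Friday: May 4 2035.
The following Sunday is May 6 2035.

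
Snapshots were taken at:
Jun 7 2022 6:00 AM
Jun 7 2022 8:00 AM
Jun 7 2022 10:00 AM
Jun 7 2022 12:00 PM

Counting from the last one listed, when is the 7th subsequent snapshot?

Jun 8 2022 2:00 AM

Gaps: 2, 2, 2 hours — each event is 2 hours after the previous one.
Jun 7 2022 12:00 PM + 2 h = Jun 7 2022 2:00 PM.
Jun 7 2022 2:00 PM + 2 h = Jun 7 2022 4:00 PM.
Jun 7 2022 4:00 PM + 2 h = Jun 7 2022 6:00 PM.
Jun 7 2022 6:00 PM + 2 h = Jun 7 2022 8:00 PM.
Jun 7 2022 8:00 PM + 2 h = Jun 7 2022 10:00 PM.
Jun 7 2022 10:00 PM + 2 h = Jun 8 2022 12:00 AM.
Jun 8 2022 12:00 AM + 2 h = Jun 8 2022 2:00 AM.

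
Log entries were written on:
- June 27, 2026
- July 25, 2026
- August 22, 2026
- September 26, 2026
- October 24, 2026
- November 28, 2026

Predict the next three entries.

Gaps: 28, 28, 35, 28, 35 days — a mix of 28 and 35. Every date is a Saturday.
Each is the 4th Saturday of its month.
4th Saturday of December 2026: December 26, 2026.
January 2027 — 4th Saturday is January 23, 2027.
February 2027 — 4th Saturday is February 27, 2027.

December 26, 2026; January 23, 2027; February 27, 2027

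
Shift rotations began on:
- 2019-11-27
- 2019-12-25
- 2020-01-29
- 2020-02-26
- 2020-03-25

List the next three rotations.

2020-04-29, 2020-05-27, 2020-06-24

All Wednesdays; the gaps (28, 35, 28, 28) vary with month length.
This is the last Wednesday of each month.
April 2020 ends with Wednesday 2020-04-29.
Last Wednesday of May 2020: 2020-05-27.
June 2020 ends with Wednesday 2020-06-24.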